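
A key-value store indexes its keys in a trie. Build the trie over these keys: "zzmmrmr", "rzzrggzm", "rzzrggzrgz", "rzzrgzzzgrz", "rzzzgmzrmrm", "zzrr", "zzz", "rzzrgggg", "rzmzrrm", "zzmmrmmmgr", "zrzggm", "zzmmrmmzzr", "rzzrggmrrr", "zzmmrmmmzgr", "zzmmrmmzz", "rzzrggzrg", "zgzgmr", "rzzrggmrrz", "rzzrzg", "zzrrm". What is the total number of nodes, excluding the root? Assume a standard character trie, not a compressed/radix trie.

For each word, the new-node count is its length minus the longest prefix already in the trie:
  "zzmmrmr" → 7 new (z, z, m, m, r, m, r)
  "rzzrggzm" → 8 new (r, z, z, r, g, g, z, m)
  "rzzrggzrgz" → prefix "rzzrggz" already present; 3 new (r, g, z)
  "rzzrgzzzgrz" → prefix "rzzrg" already present; 6 new (z, z, z, g, r, z)
  "rzzzgmzrmrm" → prefix "rzz" already present; 8 new (z, g, m, z, r, m, r, m)
  "zzrr" → prefix "zz" already present; 2 new (r, r)
  "zzz" → prefix "zz" already present; 1 new (z)
  "rzzrgggg" → prefix "rzzrgg" already present; 2 new (g, g)
  "rzmzrrm" → prefix "rz" already present; 5 new (m, z, r, r, m)
  "zzmmrmmmgr" → prefix "zzmmrm" already present; 4 new (m, m, g, r)
  "zrzggm" → prefix "z" already present; 5 new (r, z, g, g, m)
  "zzmmrmmzzr" → prefix "zzmmrmm" already present; 3 new (z, z, r)
  "rzzrggmrrr" → prefix "rzzrgg" already present; 4 new (m, r, r, r)
  "zzmmrmmmzgr" → prefix "zzmmrmmm" already present; 3 new (z, g, r)
  "zzmmrmmzz" → prefix "zzmmrmmzz" already present; 0 new (none)
  "rzzrggzrg" → prefix "rzzrggzrg" already present; 0 new (none)
  "zgzgmr" → prefix "z" already present; 5 new (g, z, g, m, r)
  "rzzrggmrrz" → prefix "rzzrggmrr" already present; 1 new (z)
  "rzzrzg" → prefix "rzzr" already present; 2 new (z, g)
  "zzrrm" → prefix "zzrr" already present; 1 new (m)
Total nodes = 7 + 8 + 3 + 6 + 8 + 2 + 1 + 2 + 5 + 4 + 5 + 3 + 4 + 3 + 0 + 0 + 5 + 1 + 2 + 1 = 70

70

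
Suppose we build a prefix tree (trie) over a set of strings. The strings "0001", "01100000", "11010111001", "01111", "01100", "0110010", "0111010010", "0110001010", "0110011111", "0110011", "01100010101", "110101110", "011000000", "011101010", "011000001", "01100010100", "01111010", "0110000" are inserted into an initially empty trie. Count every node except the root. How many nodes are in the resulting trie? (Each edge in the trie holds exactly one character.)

49

Trace insertions, counting only characters that open a new branch:
  "0001" → 4 new (0, 0, 0, 1)
  "01100000" → prefix "0" already present; 7 new (1, 1, 0, 0, 0, 0, 0)
  "11010111001" → 11 new (1, 1, 0, 1, 0, 1, 1, 1, 0, 0, 1)
  "01111" → prefix "011" already present; 2 new (1, 1)
  "01100" → prefix "01100" already present; 0 new (none)
  "0110010" → prefix "01100" already present; 2 new (1, 0)
  "0111010010" → prefix "0111" already present; 6 new (0, 1, 0, 0, 1, 0)
  "0110001010" → prefix "011000" already present; 4 new (1, 0, 1, 0)
  "0110011111" → prefix "011001" already present; 4 new (1, 1, 1, 1)
  "0110011" → prefix "0110011" already present; 0 new (none)
  "01100010101" → prefix "0110001010" already present; 1 new (1)
  "110101110" → prefix "110101110" already present; 0 new (none)
  "011000000" → prefix "01100000" already present; 1 new (0)
  "011101010" → prefix "0111010" already present; 2 new (1, 0)
  "011000001" → prefix "01100000" already present; 1 new (1)
  "01100010100" → prefix "0110001010" already present; 1 new (0)
  "01111010" → prefix "01111" already present; 3 new (0, 1, 0)
  "0110000" → prefix "0110000" already present; 0 new (none)
Total nodes = 4 + 7 + 11 + 2 + 0 + 2 + 6 + 4 + 4 + 0 + 1 + 0 + 1 + 2 + 1 + 1 + 3 + 0 = 49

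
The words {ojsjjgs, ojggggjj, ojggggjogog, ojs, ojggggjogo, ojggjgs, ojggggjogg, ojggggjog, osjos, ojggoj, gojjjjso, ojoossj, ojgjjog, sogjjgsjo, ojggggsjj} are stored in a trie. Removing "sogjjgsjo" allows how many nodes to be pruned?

A node on "sogjjgsjo"'s path can go only if nothing else ends at it or branches off below it.
No other word shares any prefix with "sogjjgsjo", so all 9 of its nodes go.
Nodes removed: 9

9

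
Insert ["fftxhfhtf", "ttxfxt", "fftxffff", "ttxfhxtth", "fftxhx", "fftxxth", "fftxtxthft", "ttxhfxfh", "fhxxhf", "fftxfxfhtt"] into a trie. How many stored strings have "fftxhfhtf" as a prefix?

1

Traverse to the node for "fftxhfhtf", then collect every word in that subtree.
Matches: "fftxhfhtf"
Count: 1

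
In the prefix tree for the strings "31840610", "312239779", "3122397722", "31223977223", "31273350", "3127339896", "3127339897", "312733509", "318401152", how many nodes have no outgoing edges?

A leaf is a node with no children — equivalently, the end of a word that is not a proper prefix of any other stored word.
Those words: "31223977223", "312239779", "312733509", "3127339896", "3127339897", "318401152", "31840610"
Leaf count: 7

7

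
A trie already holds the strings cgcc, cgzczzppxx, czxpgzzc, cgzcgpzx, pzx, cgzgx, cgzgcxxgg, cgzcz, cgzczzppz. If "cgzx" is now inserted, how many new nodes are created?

1

The longest prefix of "cgzx" already in the trie is "cgz" (length 3).
So 4 − 3 = 1 new nodes.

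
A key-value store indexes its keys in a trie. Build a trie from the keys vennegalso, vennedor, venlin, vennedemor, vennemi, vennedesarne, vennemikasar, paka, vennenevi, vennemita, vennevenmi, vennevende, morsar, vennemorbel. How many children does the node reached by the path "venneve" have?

1

Walk "venneve" from the root, arriving at one node.
Characters that immediately follow "venneve" among the stored strings: {n}.
That node has 1 child edge.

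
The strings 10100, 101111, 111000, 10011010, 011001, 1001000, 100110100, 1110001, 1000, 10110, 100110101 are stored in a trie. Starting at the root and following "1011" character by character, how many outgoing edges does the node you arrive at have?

2

The children of the "1011" node are the distinct next characters among strings starting with "1011".
Distinct next characters after "1011": 0, 1.
That node has 2 child edges.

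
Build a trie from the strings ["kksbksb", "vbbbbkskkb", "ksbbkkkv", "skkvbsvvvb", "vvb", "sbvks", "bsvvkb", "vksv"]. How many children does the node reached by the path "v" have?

3

The children of the "v" node are the distinct next characters among strings starting with "v".
Distinct next characters after "v": b, k, v.
That node has 3 child edges.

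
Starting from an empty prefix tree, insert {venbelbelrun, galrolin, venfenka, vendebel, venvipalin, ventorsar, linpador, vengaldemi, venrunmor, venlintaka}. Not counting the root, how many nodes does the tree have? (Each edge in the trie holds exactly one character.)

Insert word by word; a character creates a node only if that edge doesn't already exist:
  "venbelbelrun" → 12 new (v, e, n, b, e, l, b, e, l, r, u, n)
  "galrolin" → 8 new (g, a, l, r, o, l, i, n)
  "venfenka" → prefix "ven" already present; 5 new (f, e, n, k, a)
  "vendebel" → prefix "ven" already present; 5 new (d, e, b, e, l)
  "venvipalin" → prefix "ven" already present; 7 new (v, i, p, a, l, i, n)
  "ventorsar" → prefix "ven" already present; 6 new (t, o, r, s, a, r)
  "linpador" → 8 new (l, i, n, p, a, d, o, r)
  "vengaldemi" → prefix "ven" already present; 7 new (g, a, l, d, e, m, i)
  "venrunmor" → prefix "ven" already present; 6 new (r, u, n, m, o, r)
  "venlintaka" → prefix "ven" already present; 7 new (l, i, n, t, a, k, a)
Total nodes = 12 + 8 + 5 + 5 + 7 + 6 + 8 + 7 + 6 + 7 = 71

71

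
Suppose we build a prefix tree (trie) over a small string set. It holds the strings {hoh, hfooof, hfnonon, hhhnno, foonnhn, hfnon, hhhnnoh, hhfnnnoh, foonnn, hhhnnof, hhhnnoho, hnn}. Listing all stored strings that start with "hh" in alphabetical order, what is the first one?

hhfnnnoh

Filter for "hh…" and sort: "hhfnnnoh", "hhhnno", "hhhnnof", "hhhnnoh", "hhhnnoho"
The 1st is hhfnnnoh.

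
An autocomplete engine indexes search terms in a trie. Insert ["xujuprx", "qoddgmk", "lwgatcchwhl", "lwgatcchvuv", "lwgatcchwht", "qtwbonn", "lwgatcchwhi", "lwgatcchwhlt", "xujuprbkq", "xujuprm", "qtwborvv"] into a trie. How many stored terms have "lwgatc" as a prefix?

Traverse to the node for "lwgatc", then collect every word in that subtree.
Matches: "lwgatcchvuv", "lwgatcchwhi", "lwgatcchwhl", "lwgatcchwhlt", "lwgatcchwht"
Count: 5

5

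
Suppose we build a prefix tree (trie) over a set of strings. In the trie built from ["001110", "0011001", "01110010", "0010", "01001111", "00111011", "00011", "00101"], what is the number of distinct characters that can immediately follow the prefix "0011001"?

0

Follow the path "0011001" to its node, then look at its outgoing edges.
No stored string extends past "0011001".
That node has 0 child edges.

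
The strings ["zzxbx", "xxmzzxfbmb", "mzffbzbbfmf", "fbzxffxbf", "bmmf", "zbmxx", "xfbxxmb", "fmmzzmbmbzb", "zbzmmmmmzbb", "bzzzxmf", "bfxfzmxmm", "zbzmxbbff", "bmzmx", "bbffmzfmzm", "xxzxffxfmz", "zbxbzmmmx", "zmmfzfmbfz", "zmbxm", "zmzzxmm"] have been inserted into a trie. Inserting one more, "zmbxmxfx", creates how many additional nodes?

3

"zmbxm" is already a path in the trie; the remaining "xfx" must be added.
Each of the 3 remaining characters creates one node.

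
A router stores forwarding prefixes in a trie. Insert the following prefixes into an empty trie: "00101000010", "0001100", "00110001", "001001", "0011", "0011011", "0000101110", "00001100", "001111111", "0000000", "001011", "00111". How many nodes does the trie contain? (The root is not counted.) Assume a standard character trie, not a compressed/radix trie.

44

Count nodes per top-level branch (shared prefixes stored once):
  '0'-branch (0000000, 0000101110, 00001100, 0001100, 001001, 00101000010, 001011, 0011, 00110001, 0011011, 00111, 001111111): 44 nodes
Sum: 44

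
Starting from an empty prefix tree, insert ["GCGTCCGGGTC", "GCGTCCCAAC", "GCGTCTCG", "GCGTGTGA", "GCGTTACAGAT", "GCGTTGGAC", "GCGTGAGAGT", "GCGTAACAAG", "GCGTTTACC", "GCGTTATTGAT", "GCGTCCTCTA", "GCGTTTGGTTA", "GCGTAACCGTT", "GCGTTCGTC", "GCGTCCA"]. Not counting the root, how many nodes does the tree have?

71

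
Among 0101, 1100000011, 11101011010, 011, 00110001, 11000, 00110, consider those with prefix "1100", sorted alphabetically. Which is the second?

1100000011

DFS of the "1100" subtree visits, in order: "11000", "1100000011"
The 2nd is 1100000011.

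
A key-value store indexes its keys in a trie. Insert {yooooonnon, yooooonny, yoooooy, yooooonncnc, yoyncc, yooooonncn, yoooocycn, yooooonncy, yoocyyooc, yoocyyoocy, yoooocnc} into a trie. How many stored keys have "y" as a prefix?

Traverse to the node for "y", then collect every word in that subtree.
Words under "y": yoocyyooc, yoocyyoocy, yoooocnc, yoooocycn, yooooonncn, yooooonncnc, yooooonncy, yooooonnon, yooooonny, yoooooy, yoyncc
Count: 11

11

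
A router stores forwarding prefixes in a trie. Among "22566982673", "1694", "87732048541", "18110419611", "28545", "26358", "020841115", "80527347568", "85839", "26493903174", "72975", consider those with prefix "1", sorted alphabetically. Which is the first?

1694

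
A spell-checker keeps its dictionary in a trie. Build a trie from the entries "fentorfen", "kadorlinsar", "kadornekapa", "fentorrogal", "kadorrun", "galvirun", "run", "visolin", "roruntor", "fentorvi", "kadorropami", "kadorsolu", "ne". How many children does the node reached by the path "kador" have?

4

The children of the "kador" node are the distinct next characters among strings starting with "kador".
Distinct next characters after "kador": l, n, r, s.
That node has 4 child edges.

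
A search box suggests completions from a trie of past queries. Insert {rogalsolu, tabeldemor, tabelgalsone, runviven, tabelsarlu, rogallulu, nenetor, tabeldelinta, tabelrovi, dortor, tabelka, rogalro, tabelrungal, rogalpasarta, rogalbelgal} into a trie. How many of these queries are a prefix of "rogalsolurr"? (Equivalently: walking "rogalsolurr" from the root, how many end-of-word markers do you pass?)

1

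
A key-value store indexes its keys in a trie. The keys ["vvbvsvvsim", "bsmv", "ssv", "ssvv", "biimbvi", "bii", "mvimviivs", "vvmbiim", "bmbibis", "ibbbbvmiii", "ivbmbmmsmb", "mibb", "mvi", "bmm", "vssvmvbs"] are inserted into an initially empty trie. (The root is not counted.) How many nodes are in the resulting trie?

Trace insertions, counting only characters that open a new branch:
  "vvbvsvvsim" → 10 new (v, v, b, v, s, v, v, s, i, m)
  "bsmv" → 4 new (b, s, m, v)
  "ssv" → 3 new (s, s, v)
  "ssvv" → prefix "ssv" already present; 1 new (v)
  "biimbvi" → prefix "b" already present; 6 new (i, i, m, b, v, i)
  "bii" → prefix "bii" already present; 0 new (none)
  "mvimviivs" → 9 new (m, v, i, m, v, i, i, v, s)
  "vvmbiim" → prefix "vv" already present; 5 new (m, b, i, i, m)
  "bmbibis" → prefix "b" already present; 6 new (m, b, i, b, i, s)
  "ibbbbvmiii" → 10 new (i, b, b, b, b, v, m, i, i, i)
  "ivbmbmmsmb" → prefix "i" already present; 9 new (v, b, m, b, m, m, s, m, b)
  "mibb" → prefix "m" already present; 3 new (i, b, b)
  "mvi" → prefix "mvi" already present; 0 new (none)
  "bmm" → prefix "bm" already present; 1 new (m)
  "vssvmvbs" → prefix "v" already present; 7 new (s, s, v, m, v, b, s)
Total nodes = 10 + 4 + 3 + 1 + 6 + 0 + 9 + 5 + 6 + 10 + 9 + 3 + 0 + 1 + 7 = 74

74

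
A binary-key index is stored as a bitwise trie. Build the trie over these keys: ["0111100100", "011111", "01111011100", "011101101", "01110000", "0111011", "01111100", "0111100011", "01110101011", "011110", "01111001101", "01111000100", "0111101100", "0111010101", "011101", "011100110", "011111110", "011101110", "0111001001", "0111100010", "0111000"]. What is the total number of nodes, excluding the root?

52

Count nodes per top-level branch (shared prefixes stored once):
  '0'-branch (0111000, 01110000, 0111001001, 011100110, 011101, 0111010101, 01110101011, 0111011, 011101101, 011101110, 011110, 0111100010, 01111000100, 0111100011, 0111100100, 01111001101, 0111101100, 01111011100, 011111, 01111100, 011111110): 52 nodes
Sum: 52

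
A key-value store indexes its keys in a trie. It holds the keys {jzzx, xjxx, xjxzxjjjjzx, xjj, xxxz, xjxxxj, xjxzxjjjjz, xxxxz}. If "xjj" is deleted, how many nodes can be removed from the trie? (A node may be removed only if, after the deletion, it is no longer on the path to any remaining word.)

1

A node on "xjj"'s path can go only if nothing else ends at it or branches off below it.
The suffix "j" (1 node) is used only by "xjj"; the node for "xj" still has the child "x", so pruning stops there.
Nodes removed: 1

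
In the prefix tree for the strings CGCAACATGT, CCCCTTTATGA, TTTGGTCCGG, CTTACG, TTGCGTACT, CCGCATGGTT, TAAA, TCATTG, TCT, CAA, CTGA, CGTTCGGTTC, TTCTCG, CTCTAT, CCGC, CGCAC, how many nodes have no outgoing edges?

15

Leaves are exactly the stored words that no other stored word extends.
Those words: "CAA", "CCCCTTTATGA", "CCGCATGGTT", "CGCAACATGT", "CGCAC", "CGTTCGGTTC", "CTCTAT", "CTGA", "CTTACG", "TAAA", "TCATTG", "TCT", "TTCTCG", "TTGCGTACT", "TTTGGTCCGG"
Leaf count: 15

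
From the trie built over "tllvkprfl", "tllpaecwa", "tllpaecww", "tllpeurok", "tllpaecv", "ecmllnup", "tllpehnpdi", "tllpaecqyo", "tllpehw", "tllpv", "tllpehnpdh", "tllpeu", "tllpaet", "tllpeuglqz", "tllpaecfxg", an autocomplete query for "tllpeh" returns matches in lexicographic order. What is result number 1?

DFS of the "tllpeh" subtree visits, in order: "tllpehnpdh", "tllpehnpdi", "tllpehw"
Position 1: tllpehnpdh

tllpehnpdh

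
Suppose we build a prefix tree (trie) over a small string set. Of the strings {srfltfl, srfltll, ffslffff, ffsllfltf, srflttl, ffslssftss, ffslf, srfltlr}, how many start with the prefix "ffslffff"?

1

Filter for entries beginning with "ffslffff":
Words under "ffslffff": ffslffff
Count: 1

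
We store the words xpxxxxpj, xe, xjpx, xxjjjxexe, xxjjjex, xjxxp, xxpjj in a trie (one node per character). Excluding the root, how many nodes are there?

Count nodes per top-level branch (shared prefixes stored once):
  'x'-branch (xe, xjpx, xjxxp, xpxxxxpj, xxjjjex, xxjjjxexe, xxpjj): 28 nodes
Sum: 28

28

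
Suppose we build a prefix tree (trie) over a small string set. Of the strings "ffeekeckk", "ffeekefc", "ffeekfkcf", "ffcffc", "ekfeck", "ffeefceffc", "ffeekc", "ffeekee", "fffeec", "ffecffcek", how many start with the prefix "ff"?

9

Traverse to the node for "ff", then collect every word in that subtree.
Words under "ff": ffcffc, ffecffcek, ffeefceffc, ffeekc, ffeekeckk, ffeekee, ffeekefc, ffeekfkcf, fffeec
Count: 9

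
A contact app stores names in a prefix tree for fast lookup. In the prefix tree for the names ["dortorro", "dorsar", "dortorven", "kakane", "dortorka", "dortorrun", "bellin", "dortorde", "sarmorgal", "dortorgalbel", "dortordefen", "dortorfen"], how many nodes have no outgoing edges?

A leaf is a node with no children — equivalently, the end of a word that is not a proper prefix of any other stored word.
Those words: "bellin", "dorsar", "dortordefen", "dortorfen", "dortorgalbel", "dortorka", "dortorro", "dortorrun", "dortorven", "kakane", "sarmorgal"
Leaf count: 11

11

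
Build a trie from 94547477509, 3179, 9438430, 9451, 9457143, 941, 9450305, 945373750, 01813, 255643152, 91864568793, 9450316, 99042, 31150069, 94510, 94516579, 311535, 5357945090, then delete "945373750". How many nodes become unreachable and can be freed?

Walk "945373750" from the leaf back toward the root, removing each node that no remaining word uses.
The suffix "373750" (6 nodes) is used only by "945373750"; the node for "945" still has the child "4", so pruning stops there.
Nodes removed: 6

6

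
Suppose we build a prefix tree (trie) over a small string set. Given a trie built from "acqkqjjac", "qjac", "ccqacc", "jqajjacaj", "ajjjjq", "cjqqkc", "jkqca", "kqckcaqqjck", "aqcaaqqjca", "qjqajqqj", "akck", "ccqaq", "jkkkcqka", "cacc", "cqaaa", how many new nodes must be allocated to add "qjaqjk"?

Walking "qjaqjk" from the root, the first 3 characters ("qja") follow existing edges; "q" is the first miss.
Each of the 3 remaining characters creates one node.

3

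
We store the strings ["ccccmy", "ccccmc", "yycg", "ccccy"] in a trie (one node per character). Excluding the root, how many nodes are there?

Trie structure (* marks end of a word):
(root)
├─ c
│  └─ c
│     └─ c
│        └─ c
│           ├─ m
│           │  ├─ c *
│           │  └─ y *
│           └─ y *
└─ y
   └─ y
      └─ c
         └─ g *
Counting every labelled node above: 12.

12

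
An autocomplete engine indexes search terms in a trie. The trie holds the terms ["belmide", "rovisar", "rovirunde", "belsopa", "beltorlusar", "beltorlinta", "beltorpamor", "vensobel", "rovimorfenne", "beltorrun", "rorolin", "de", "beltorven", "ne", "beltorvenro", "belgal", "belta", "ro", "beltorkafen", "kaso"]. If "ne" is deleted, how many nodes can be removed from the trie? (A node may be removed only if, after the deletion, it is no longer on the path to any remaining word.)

2

A node on "ne"'s path can go only if nothing else ends at it or branches off below it.
No other word shares any prefix with "ne", so all 2 of its nodes go.
Nodes removed: 2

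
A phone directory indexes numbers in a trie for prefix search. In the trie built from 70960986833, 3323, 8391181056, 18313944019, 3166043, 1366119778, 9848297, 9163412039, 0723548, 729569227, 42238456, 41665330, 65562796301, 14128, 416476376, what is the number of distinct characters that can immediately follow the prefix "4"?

The children of the "4" node are the distinct next characters among strings starting with "4".
Distinct next characters after "4": 1, 2.
That node has 2 child edges.

2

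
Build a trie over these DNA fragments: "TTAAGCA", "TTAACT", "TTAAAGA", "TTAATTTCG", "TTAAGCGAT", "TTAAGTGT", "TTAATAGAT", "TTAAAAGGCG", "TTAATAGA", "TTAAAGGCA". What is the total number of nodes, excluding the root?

Trace insertions, counting only characters that open a new branch:
  "TTAAGCA" → 7 new (T, T, A, A, G, C, A)
  "TTAACT" → prefix "TTAA" already present; 2 new (C, T)
  "TTAAAGA" → prefix "TTAA" already present; 3 new (A, G, A)
  "TTAATTTCG" → prefix "TTAA" already present; 5 new (T, T, T, C, G)
  "TTAAGCGAT" → prefix "TTAAGC" already present; 3 new (G, A, T)
  "TTAAGTGT" → prefix "TTAAG" already present; 3 new (T, G, T)
  "TTAATAGAT" → prefix "TTAAT" already present; 4 new (A, G, A, T)
  "TTAAAAGGCG" → prefix "TTAAA" already present; 5 new (A, G, G, C, G)
  "TTAATAGA" → prefix "TTAATAGA" already present; 0 new (none)
  "TTAAAGGCA" → prefix "TTAAAG" already present; 3 new (G, C, A)
Total nodes = 7 + 2 + 3 + 5 + 3 + 3 + 4 + 5 + 0 + 3 = 35

35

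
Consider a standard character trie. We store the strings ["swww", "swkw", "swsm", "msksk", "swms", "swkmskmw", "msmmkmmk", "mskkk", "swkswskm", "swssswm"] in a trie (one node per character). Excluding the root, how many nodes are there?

Trace insertions, counting only characters that open a new branch:
  "swww" → 4 new (s, w, w, w)
  "swkw" → prefix "sw" already present; 2 new (k, w)
  "swsm" → prefix "sw" already present; 2 new (s, m)
  "msksk" → 5 new (m, s, k, s, k)
  "swms" → prefix "sw" already present; 2 new (m, s)
  "swkmskmw" → prefix "swk" already present; 5 new (m, s, k, m, w)
  "msmmkmmk" → prefix "ms" already present; 6 new (m, m, k, m, m, k)
  "mskkk" → prefix "msk" already present; 2 new (k, k)
  "swkswskm" → prefix "swk" already present; 5 new (s, w, s, k, m)
  "swssswm" → prefix "sws" already present; 4 new (s, s, w, m)
Total nodes = 4 + 2 + 2 + 5 + 2 + 5 + 6 + 2 + 5 + 4 = 37

37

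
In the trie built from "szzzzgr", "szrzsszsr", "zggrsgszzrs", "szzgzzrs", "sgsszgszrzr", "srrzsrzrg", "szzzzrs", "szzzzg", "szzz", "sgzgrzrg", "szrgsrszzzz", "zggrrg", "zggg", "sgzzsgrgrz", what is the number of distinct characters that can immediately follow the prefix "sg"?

Walk "sg" from the root, arriving at one node.
Distinct next characters after "sg": s, z.
That node has 2 child edges.

2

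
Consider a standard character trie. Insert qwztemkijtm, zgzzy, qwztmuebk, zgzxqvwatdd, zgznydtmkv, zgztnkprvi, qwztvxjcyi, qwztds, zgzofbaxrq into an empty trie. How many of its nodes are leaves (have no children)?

9

A leaf is a node with no children — equivalently, the end of a word that is not a proper prefix of any other stored word.
Those words: "qwztds", "qwztemkijtm", "qwztmuebk", "qwztvxjcyi", "zgznydtmkv", "zgzofbaxrq", "zgztnkprvi", "zgzxqvwatdd", "zgzzy"
Leaf count: 9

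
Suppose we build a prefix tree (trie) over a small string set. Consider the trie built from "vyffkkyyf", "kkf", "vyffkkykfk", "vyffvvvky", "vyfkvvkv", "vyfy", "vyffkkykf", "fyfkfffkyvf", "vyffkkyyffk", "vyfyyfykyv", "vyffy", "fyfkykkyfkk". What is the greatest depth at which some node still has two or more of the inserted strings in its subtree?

The deepest shared node is where two words last agree before diverging.
"vyffkkykf" and "vyffkkykfk" agree on "vyffkkykf" (9 characters) before diverging; nothing deeper is shared.
Longest shared-prefix length: 9

9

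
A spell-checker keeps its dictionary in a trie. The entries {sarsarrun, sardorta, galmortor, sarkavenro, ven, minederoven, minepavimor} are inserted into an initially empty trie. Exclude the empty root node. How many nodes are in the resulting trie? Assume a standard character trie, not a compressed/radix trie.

51

Count nodes per top-level branch (shared prefixes stored once):
  'g'-branch (galmortor): 9 nodes
  'm'-branch (minederoven, minepavimor): 18 nodes
  's'-branch (sardorta, sarkavenro, sarsarrun): 21 nodes
  'v'-branch (ven): 3 nodes
Sum: 51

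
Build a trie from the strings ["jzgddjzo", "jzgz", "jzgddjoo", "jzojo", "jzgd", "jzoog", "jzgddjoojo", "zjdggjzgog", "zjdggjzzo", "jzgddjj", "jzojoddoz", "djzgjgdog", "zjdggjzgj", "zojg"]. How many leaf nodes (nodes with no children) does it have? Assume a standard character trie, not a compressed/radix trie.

11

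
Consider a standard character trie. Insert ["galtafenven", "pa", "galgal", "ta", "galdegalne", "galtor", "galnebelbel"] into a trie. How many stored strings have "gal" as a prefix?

Filter for entries beginning with "gal":
Words under "gal": galdegalne, galgal, galnebelbel, galtafenven, galtor
Count: 5

5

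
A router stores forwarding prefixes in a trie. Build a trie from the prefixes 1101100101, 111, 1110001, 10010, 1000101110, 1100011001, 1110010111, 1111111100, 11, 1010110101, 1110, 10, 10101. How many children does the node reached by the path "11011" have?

The children of the "11011" node are the distinct next characters among strings starting with "11011".
Characters that immediately follow "11011" among the stored strings: {0}.
That node has 1 child edge.

1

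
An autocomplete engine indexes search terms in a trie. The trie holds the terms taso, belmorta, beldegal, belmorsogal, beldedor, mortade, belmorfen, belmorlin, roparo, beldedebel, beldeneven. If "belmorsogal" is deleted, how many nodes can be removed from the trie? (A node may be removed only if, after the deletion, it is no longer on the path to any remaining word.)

5

A node on "belmorsogal"'s path can go only if nothing else ends at it or branches off below it.
The suffix "sogal" (5 nodes) is used only by "belmorsogal"; the node for "belmor" still has the child "t", so pruning stops there.
Nodes removed: 5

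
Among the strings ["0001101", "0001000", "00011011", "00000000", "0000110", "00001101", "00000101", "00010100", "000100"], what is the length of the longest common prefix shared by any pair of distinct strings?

Look for the deepest trie node that still has at least two words in its subtree.
"0000110" and "00001101" agree on "0000110" (7 characters) before diverging; nothing deeper is shared.
Longest shared-prefix length: 7

7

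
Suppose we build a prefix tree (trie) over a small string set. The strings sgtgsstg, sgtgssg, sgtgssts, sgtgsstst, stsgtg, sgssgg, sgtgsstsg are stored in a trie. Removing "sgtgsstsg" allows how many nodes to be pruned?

1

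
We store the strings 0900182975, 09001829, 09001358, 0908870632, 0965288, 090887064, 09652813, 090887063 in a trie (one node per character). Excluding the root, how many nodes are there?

28

Insert word by word; a character creates a node only if that edge doesn't already exist:
  "0900182975" → 10 new (0, 9, 0, 0, 1, 8, 2, 9, 7, 5)
  "09001829" → prefix "09001829" already present; 0 new (none)
  "09001358" → prefix "09001" already present; 3 new (3, 5, 8)
  "0908870632" → prefix "090" already present; 7 new (8, 8, 7, 0, 6, 3, 2)
  "0965288" → prefix "09" already present; 5 new (6, 5, 2, 8, 8)
  "090887064" → prefix "09088706" already present; 1 new (4)
  "09652813" → prefix "096528" already present; 2 new (1, 3)
  "090887063" → prefix "090887063" already present; 0 new (none)
Total nodes = 10 + 0 + 3 + 7 + 5 + 1 + 2 + 0 = 28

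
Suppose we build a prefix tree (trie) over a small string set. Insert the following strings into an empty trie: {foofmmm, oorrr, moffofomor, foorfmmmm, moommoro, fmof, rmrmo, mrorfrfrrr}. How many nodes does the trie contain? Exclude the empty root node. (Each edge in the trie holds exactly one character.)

51

For each word, the new-node count is its length minus the longest prefix already in the trie:
  "foofmmm" → 7 new (f, o, o, f, m, m, m)
  "oorrr" → 5 new (o, o, r, r, r)
  "moffofomor" → 10 new (m, o, f, f, o, f, o, m, o, r)
  "foorfmmmm" → prefix "foo" already present; 6 new (r, f, m, m, m, m)
  "moommoro" → prefix "mo" already present; 6 new (o, m, m, o, r, o)
  "fmof" → prefix "f" already present; 3 new (m, o, f)
  "rmrmo" → 5 new (r, m, r, m, o)
  "mrorfrfrrr" → prefix "m" already present; 9 new (r, o, r, f, r, f, r, r, r)
Total nodes = 7 + 5 + 10 + 6 + 6 + 3 + 5 + 9 = 51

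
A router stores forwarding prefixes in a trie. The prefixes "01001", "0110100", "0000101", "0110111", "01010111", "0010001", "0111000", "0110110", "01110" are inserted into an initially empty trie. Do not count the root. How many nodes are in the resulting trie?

33

Count nodes per top-level branch (shared prefixes stored once):
  '0'-branch (0000101, 0010001, 01001, 01010111, 0110100, 0110110, 0110111, 01110, 0111000): 33 nodes
Sum: 33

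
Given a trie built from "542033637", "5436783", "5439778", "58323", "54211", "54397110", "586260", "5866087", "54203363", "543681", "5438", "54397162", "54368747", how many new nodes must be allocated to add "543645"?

2

"5436" is already a path in the trie; the remaining "45" must be added.
Each of the 2 remaining characters creates one node.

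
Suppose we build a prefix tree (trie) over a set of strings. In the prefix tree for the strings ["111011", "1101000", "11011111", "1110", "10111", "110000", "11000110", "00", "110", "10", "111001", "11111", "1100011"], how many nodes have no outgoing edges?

A leaf is a node with no children — equivalently, the end of a word that is not a proper prefix of any other stored word.
Those words: "00", "10111", "110000", "11000110", "1101000", "11011111", "111001", "111011", "11111"
Leaf count: 9

9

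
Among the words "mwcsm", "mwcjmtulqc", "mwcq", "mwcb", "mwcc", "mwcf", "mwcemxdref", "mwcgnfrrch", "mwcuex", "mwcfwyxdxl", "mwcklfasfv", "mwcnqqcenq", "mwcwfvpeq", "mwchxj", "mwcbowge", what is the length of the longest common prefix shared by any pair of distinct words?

4

The deepest shared node is where two words last agree before diverging.
"mwcb" and "mwcbowge" agree on "mwcb" (4 characters) before diverging; nothing deeper is shared.
Longest shared-prefix length: 4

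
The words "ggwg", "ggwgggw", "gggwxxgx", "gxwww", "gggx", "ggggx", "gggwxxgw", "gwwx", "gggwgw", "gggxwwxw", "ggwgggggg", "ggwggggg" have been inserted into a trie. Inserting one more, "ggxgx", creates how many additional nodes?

Walking "ggxgx" from the root, the first 2 characters ("gg") follow existing edges; "x" is the first miss.
So 5 − 2 = 3 new nodes.

3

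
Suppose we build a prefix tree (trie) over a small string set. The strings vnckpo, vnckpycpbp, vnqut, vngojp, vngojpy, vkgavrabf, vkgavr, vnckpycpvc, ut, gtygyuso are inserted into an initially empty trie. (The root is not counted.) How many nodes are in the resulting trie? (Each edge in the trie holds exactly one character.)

39

Insert word by word; a character creates a node only if that edge doesn't already exist:
  "vnckpo" → 6 new (v, n, c, k, p, o)
  "vnckpycpbp" → prefix "vnckp" already present; 5 new (y, c, p, b, p)
  "vnqut" → prefix "vn" already present; 3 new (q, u, t)
  "vngojp" → prefix "vn" already present; 4 new (g, o, j, p)
  "vngojpy" → prefix "vngojp" already present; 1 new (y)
  "vkgavrabf" → prefix "v" already present; 8 new (k, g, a, v, r, a, b, f)
  "vkgavr" → prefix "vkgavr" already present; 0 new (none)
  "vnckpycpvc" → prefix "vnckpycp" already present; 2 new (v, c)
  "ut" → 2 new (u, t)
  "gtygyuso" → 8 new (g, t, y, g, y, u, s, o)
Total nodes = 6 + 5 + 3 + 4 + 1 + 8 + 0 + 2 + 2 + 8 = 39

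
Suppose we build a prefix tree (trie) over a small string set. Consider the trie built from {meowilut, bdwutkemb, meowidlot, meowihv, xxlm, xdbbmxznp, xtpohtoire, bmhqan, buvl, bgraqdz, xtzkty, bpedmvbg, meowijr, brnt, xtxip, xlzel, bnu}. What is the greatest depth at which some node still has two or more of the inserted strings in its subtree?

Look for the deepest trie node that still has at least two words in its subtree.
"meowidlot" and "meowihv" agree on "meowi" (5 characters) before diverging; nothing deeper is shared.
Longest shared-prefix length: 5

5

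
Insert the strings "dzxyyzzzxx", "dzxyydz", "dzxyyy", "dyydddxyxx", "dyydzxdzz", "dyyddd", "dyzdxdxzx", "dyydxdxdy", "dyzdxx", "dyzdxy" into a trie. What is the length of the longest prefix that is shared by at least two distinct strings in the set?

6

The deepest shared node is where two words last agree before diverging.
e.g. "dyyddd" and "dyydddxyxx" share the prefix "dyyddd" of length 6; no pair shares a longer one.
Longest shared-prefix length: 6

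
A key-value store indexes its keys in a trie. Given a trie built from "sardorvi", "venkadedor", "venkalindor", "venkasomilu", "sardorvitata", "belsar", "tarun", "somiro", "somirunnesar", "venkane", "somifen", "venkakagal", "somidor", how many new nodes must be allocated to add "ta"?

Every character of "ta" already lies on an existing path (it is a prefix of some stored word).
No new nodes are needed: 0.

0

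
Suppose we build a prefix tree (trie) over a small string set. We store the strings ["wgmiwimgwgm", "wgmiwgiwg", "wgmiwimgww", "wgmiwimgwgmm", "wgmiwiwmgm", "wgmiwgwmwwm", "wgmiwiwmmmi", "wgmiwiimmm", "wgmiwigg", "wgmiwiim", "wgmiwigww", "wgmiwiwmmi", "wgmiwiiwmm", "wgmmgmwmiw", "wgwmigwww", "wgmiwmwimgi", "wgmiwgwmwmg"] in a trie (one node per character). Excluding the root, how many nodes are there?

63

Trace insertions, counting only characters that open a new branch:
  "wgmiwimgwgm" → 11 new (w, g, m, i, w, i, m, g, w, g, m)
  "wgmiwgiwg" → prefix "wgmiw" already present; 4 new (g, i, w, g)
  "wgmiwimgww" → prefix "wgmiwimgw" already present; 1 new (w)
  "wgmiwimgwgmm" → prefix "wgmiwimgwgm" already present; 1 new (m)
  "wgmiwiwmgm" → prefix "wgmiwi" already present; 4 new (w, m, g, m)
  "wgmiwgwmwwm" → prefix "wgmiwg" already present; 5 new (w, m, w, w, m)
  "wgmiwiwmmmi" → prefix "wgmiwiwm" already present; 3 new (m, m, i)
  "wgmiwiimmm" → prefix "wgmiwi" already present; 4 new (i, m, m, m)
  "wgmiwigg" → prefix "wgmiwi" already present; 2 new (g, g)
  "wgmiwiim" → prefix "wgmiwiim" already present; 0 new (none)
  "wgmiwigww" → prefix "wgmiwig" already present; 2 new (w, w)
  "wgmiwiwmmi" → prefix "wgmiwiwmm" already present; 1 new (i)
  "wgmiwiiwmm" → prefix "wgmiwii" already present; 3 new (w, m, m)
  "wgmmgmwmiw" → prefix "wgm" already present; 7 new (m, g, m, w, m, i, w)
  "wgwmigwww" → prefix "wg" already present; 7 new (w, m, i, g, w, w, w)
  "wgmiwmwimgi" → prefix "wgmiw" already present; 6 new (m, w, i, m, g, i)
  "wgmiwgwmwmg" → prefix "wgmiwgwmw" already present; 2 new (m, g)
Total nodes = 11 + 4 + 1 + 1 + 4 + 5 + 3 + 4 + 2 + 0 + 2 + 1 + 3 + 7 + 7 + 6 + 2 = 63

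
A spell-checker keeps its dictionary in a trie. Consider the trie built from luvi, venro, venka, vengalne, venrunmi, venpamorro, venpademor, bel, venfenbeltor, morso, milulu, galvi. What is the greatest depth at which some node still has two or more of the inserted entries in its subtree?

Equivalently: take the maximum, over all pairs, of their longest common prefix length.
e.g. "venpademor" and "venpamorro" share the prefix "venpa" of length 5; no pair shares a longer one.
Longest shared-prefix length: 5

5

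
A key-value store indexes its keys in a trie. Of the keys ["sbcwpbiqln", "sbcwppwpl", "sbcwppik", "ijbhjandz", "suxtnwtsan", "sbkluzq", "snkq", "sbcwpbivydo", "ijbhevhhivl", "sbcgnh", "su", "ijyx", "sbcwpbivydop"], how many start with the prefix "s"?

Traverse to the node for "s", then collect every word in that subtree.
Words under "s": sbcgnh, sbcwpbiqln, sbcwpbivydo, sbcwpbivydop, sbcwppik, sbcwppwpl, sbkluzq, snkq, su, suxtnwtsan
Count: 10

10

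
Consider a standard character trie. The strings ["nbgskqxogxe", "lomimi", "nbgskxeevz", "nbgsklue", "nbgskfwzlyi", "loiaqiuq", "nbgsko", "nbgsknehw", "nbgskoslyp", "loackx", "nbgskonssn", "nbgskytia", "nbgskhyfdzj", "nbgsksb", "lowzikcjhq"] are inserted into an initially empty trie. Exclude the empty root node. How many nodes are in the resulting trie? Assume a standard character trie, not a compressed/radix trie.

74

For each word, the new-node count is its length minus the longest prefix already in the trie:
  "nbgskqxogxe" → 11 new (n, b, g, s, k, q, x, o, g, x, e)
  "lomimi" → 6 new (l, o, m, i, m, i)
  "nbgskxeevz" → prefix "nbgsk" already present; 5 new (x, e, e, v, z)
  "nbgsklue" → prefix "nbgsk" already present; 3 new (l, u, e)
  "nbgskfwzlyi" → prefix "nbgsk" already present; 6 new (f, w, z, l, y, i)
  "loiaqiuq" → prefix "lo" already present; 6 new (i, a, q, i, u, q)
  "nbgsko" → prefix "nbgsk" already present; 1 new (o)
  "nbgsknehw" → prefix "nbgsk" already present; 4 new (n, e, h, w)
  "nbgskoslyp" → prefix "nbgsko" already present; 4 new (s, l, y, p)
  "loackx" → prefix "lo" already present; 4 new (a, c, k, x)
  "nbgskonssn" → prefix "nbgsko" already present; 4 new (n, s, s, n)
  "nbgskytia" → prefix "nbgsk" already present; 4 new (y, t, i, a)
  "nbgskhyfdzj" → prefix "nbgsk" already present; 6 new (h, y, f, d, z, j)
  "nbgsksb" → prefix "nbgsk" already present; 2 new (s, b)
  "lowzikcjhq" → prefix "lo" already present; 8 new (w, z, i, k, c, j, h, q)
Total nodes = 11 + 6 + 5 + 3 + 6 + 6 + 1 + 4 + 4 + 4 + 4 + 4 + 6 + 2 + 8 = 74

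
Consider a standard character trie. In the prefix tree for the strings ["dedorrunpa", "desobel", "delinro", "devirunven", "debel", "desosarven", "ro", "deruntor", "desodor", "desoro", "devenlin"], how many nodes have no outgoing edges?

11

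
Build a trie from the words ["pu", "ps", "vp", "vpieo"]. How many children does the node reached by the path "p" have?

2

Follow the path "p" to its node, then look at its outgoing edges.
Characters that immediately follow "p" among the stored strings: {s, u}.
That node has 2 child edges.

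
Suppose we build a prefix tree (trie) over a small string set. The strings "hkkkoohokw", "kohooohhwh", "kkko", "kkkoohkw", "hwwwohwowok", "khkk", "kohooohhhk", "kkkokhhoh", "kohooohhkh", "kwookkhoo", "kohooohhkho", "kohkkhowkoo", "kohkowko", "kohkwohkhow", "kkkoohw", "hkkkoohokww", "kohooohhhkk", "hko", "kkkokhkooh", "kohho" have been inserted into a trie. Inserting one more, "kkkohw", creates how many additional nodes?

2

"kkko" is already a path in the trie; the remaining "hw" must be added.
New nodes needed: |"kkkohw"| − 4 = 6 − 4 = 2.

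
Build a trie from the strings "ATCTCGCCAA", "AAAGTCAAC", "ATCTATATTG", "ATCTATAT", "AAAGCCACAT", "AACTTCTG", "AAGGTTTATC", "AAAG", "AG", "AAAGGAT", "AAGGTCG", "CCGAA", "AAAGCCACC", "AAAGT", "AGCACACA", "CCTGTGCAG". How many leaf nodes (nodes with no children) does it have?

12

A leaf is a node with no children — equivalently, the end of a word that is not a proper prefix of any other stored word.
Those words: "AAAGCCACAT", "AAAGCCACC", "AAAGGAT", "AAAGTCAAC", "AACTTCTG", "AAGGTCG", "AAGGTTTATC", "AGCACACA", "ATCTATATTG", "ATCTCGCCAA", "CCGAA", "CCTGTGCAG"
Leaf count: 12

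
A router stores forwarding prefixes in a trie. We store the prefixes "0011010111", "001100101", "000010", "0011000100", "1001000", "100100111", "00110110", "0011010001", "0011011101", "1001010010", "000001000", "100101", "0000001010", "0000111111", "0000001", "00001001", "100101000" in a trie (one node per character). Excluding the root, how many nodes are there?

63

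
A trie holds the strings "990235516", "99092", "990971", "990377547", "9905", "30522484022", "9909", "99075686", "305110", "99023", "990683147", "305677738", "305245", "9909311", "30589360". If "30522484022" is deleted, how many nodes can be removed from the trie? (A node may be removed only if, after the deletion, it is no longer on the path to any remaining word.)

Walk "30522484022" from the leaf back toward the root, removing each node that no remaining word uses.
The suffix "2484022" (7 nodes) is used only by "30522484022"; the node for "3052" still has the child "4", so pruning stops there.
Nodes removed: 7

7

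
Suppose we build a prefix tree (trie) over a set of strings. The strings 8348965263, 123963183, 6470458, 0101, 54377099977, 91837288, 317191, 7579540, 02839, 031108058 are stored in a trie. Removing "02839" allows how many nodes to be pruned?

4

Walk "02839" from the leaf back toward the root, removing each node that no remaining word uses.
The suffix "2839" (4 nodes) is used only by "02839"; the node for "0" still has the child "1", so pruning stops there.
Nodes removed: 4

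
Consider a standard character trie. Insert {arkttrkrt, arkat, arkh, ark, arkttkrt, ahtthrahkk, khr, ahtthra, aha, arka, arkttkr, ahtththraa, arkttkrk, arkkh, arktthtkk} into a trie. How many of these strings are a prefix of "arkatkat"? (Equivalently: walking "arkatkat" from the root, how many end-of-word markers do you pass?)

Check each prefix of "arkatkat" against the stored set — each match is an end-marker on the path.
Prefixes of the query that are stored words: "ark", "arka", "arkat"
Count: 3

3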